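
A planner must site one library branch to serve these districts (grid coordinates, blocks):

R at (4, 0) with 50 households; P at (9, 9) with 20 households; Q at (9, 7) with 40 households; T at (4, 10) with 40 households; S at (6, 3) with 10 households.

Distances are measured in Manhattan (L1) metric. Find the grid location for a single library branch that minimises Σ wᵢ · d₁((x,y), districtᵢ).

Manhattan distance separates: Σwᵢ(|x−xᵢ|+|y−yᵢ|) = Σwᵢ|x−xᵢ| + Σwᵢ|y−yᵢ|, so x and y are optimised independently as 1-D weighted medians.
Total weight W = 160; half = 80.
x-coordinate, sorted with cumulative weight:
  x=4 (R, w=50) cum 50
  x=4 (T, w=40) cum 90  ← median
  x=6 (S, w=10) cum 100
  x=9 (P, w=20) cum 120
  x=9 (Q, w=40) cum 160
⇒ x* = 4
y-coordinate, sorted with cumulative weight:
  y=0 (R, w=50) cum 50
  y=3 (S, w=10) cum 60
  y=7 (Q, w=40) cum 100  ← median
  y=9 (P, w=20) cum 120
  y=10 (T, w=40) cum 160
⇒ y* = 7

(4, 7)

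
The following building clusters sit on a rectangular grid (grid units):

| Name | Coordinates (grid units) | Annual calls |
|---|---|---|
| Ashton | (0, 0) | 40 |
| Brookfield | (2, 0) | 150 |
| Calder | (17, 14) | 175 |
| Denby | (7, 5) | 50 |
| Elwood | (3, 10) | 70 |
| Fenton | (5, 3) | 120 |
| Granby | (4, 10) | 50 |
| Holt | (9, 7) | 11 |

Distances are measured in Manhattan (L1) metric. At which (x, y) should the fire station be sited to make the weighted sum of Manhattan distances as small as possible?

Manhattan distance separates: Σwᵢ(|x−xᵢ|+|y−yᵢ|) = Σwᵢ|x−xᵢ| + Σwᵢ|y−yᵢ|, so x and y are optimised independently as 1-D weighted medians.
Total weight W = 666; half = 333.
x-coordinate, sorted with cumulative weight:
  x=0 (Ashton, w=40) cum 40
  x=2 (Brookfield, w=150) cum 190
  x=3 (Elwood, w=70) cum 260
  x=4 (Granby, w=50) cum 310
  x=5 (Fenton, w=120) cum 430  ← median
  x=7 (Denby, w=50) cum 480
  x=9 (Holt, w=11) cum 491
  x=17 (Calder, w=175) cum 666
⇒ x* = 5
y-coordinate, sorted with cumulative weight:
  y=0 (Ashton, w=40) cum 40
  y=0 (Brookfield, w=150) cum 190
  y=3 (Fenton, w=120) cum 310
  y=5 (Denby, w=50) cum 360  ← median
  y=7 (Holt, w=11) cum 371
  y=10 (Elwood, w=70) cum 441
  y=10 (Granby, w=50) cum 491
  y=14 (Calder, w=175) cum 666
⇒ y* = 5

(5, 5)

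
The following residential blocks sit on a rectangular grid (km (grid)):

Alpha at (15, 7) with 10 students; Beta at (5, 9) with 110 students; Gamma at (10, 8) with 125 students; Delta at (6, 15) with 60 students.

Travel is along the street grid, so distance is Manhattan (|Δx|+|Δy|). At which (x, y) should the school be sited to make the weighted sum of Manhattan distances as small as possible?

(6, 9)

Manhattan distance separates: Σwᵢ(|x−xᵢ|+|y−yᵢ|) = Σwᵢ|x−xᵢ| + Σwᵢ|y−yᵢ|, so x and y are optimised independently as 1-D weighted medians.
Total weight W = 305; half = 152.5.
x-coordinate, sorted with cumulative weight:
  x=5 (Beta, w=110) cum 110
  x=6 (Delta, w=60) cum 170  ← median
  x=10 (Gamma, w=125) cum 295
  x=15 (Alpha, w=10) cum 305
⇒ x* = 6
y-coordinate, sorted with cumulative weight:
  y=7 (Alpha, w=10) cum 10
  y=8 (Gamma, w=125) cum 135
  y=9 (Beta, w=110) cum 245  ← median
  y=15 (Delta, w=60) cum 305
⇒ y* = 9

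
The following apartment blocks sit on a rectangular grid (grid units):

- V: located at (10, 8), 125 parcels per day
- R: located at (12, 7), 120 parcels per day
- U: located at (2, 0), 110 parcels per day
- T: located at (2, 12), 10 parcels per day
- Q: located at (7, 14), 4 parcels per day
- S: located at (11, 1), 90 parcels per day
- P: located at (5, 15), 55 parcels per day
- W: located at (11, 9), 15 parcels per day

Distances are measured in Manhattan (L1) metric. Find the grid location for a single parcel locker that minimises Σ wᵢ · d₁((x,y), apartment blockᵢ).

Manhattan distance separates: Σwᵢ(|x−xᵢ|+|y−yᵢ|) = Σwᵢ|x−xᵢ| + Σwᵢ|y−yᵢ|, so x and y are optimised independently as 1-D weighted medians.
Total weight W = 529; half = 264.5.
x-coordinate, sorted with cumulative weight:
  x=2 (U, w=110) cum 110
  x=2 (T, w=10) cum 120
  x=5 (P, w=55) cum 175
  x=7 (Q, w=4) cum 179
  x=10 (V, w=125) cum 304  ← median
  x=11 (S, w=90) cum 394
  x=11 (W, w=15) cum 409
  x=12 (R, w=120) cum 529
⇒ x* = 10
y-coordinate, sorted with cumulative weight:
  y=0 (U, w=110) cum 110
  y=1 (S, w=90) cum 200
  y=7 (R, w=120) cum 320  ← median
  y=8 (V, w=125) cum 445
  y=9 (W, w=15) cum 460
  y=12 (T, w=10) cum 470
  y=14 (Q, w=4) cum 474
  y=15 (P, w=55) cum 529
⇒ y* = 7

(10, 7)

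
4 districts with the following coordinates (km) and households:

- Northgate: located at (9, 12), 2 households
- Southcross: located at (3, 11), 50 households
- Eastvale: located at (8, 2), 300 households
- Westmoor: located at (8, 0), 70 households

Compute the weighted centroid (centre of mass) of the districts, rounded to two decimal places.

The minimiser of Σwᵢ‖p−pᵢ‖² is the weighted centroid p* = (Σwᵢpᵢ)/(Σwᵢ).
Σwᵢ = 422.
Σwᵢxᵢ = 2·9 + 50·3 + 300·8 + 70·8 = 3128.
Σwᵢyᵢ = 2·12 + 50·11 + 300·2 + 70·0 = 1174.
x* = 3128/422 = 7.41, y* = 1174/422 = 2.78.

(7.41, 2.78)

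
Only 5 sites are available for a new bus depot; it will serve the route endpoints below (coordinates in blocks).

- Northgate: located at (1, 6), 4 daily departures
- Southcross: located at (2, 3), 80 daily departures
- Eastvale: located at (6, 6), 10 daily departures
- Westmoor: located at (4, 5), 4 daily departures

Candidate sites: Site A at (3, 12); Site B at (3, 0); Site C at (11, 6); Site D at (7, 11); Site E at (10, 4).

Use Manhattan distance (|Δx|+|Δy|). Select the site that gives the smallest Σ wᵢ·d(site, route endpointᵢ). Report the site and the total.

Site B, total 466 blocks

Total weighted distance at each candidate:
  Site A (3, 12): total = 954
  Site B (3, 0): total = 466
  Site C (11, 6): total = 1082
  Site D (7, 11): total = 1180
  Site E (10, 4): total = 852
Minimum is at Site B with total 466 blocks.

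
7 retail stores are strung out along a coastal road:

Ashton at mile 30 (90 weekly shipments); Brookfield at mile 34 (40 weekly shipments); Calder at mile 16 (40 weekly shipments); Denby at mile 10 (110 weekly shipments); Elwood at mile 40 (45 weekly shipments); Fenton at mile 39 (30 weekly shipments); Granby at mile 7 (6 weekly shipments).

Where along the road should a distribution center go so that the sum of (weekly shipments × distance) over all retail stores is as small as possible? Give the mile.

x = 30

For a sum of weighted absolute distances on a line, the optimum is the weighted median (not the mean). Total weight W = 361; half-weight = 180.5.
Sort by position and accumulate weight:
  mile 7 (Granby, w=6) → cum 6
  mile 10 (Denby, w=110) → cum 116
  mile 16 (Calder, w=40) → cum 156
  mile 30 (Ashton, w=90) → cum 246  ≥ 180.5 → median here
  mile 34 (Brookfield, w=40) → cum 286
  mile 39 (Fenton, w=30) → cum 316
  mile 40 (Elwood, w=45) → cum 361
Optimal location: mile 30.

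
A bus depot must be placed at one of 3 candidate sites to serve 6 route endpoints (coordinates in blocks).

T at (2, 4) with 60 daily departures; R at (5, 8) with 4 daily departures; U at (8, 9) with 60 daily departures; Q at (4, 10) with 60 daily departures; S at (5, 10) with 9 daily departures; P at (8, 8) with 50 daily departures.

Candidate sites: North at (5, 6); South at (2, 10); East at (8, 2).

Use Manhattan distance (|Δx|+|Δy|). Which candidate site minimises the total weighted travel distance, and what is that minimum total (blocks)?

Total weighted distance at each candidate:
  North (5, 6): total = 1254
  South (2, 10): total = 1347
  East (8, 2): total = 2055
Minimum is at North with total 1254 blocks.

North, total 1254 blocks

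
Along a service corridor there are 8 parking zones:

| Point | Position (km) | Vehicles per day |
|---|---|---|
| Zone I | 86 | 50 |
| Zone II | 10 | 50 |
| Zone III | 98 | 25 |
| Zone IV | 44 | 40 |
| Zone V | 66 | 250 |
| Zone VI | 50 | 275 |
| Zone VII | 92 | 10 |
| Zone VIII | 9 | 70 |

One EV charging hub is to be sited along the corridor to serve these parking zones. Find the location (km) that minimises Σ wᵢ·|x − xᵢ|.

For a sum of weighted absolute distances on a line, the optimum is the weighted median (not the mean). Total weight W = 770; half-weight = 385.
Sort by position and accumulate weight:
  km 9 (Zone VIII, w=70) → cum 70
  km 10 (Zone II, w=50) → cum 120
  km 44 (Zone IV, w=40) → cum 160
  km 50 (Zone VI, w=275) → cum 435  ≥ 385 → median here
  km 66 (Zone V, w=250) → cum 685
  km 86 (Zone I, w=50) → cum 735
  km 92 (Zone VII, w=10) → cum 745
  km 98 (Zone III, w=25) → cum 770
Optimal location: km 50.

x = 50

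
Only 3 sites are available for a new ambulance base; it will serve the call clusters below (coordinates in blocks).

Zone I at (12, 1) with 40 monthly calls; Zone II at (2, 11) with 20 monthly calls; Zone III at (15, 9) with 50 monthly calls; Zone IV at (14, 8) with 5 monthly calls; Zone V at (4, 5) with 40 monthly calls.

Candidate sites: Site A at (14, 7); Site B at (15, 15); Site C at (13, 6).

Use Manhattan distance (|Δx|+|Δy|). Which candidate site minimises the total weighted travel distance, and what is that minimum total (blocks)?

Total weighted distance at each candidate:
  Site A (14, 7): total = 1275
  Site B (15, 15): total = 2200
  Site C (13, 6): total = 1225
Minimum is at Site C with total 1225 blocks.

Site C, total 1225 blocks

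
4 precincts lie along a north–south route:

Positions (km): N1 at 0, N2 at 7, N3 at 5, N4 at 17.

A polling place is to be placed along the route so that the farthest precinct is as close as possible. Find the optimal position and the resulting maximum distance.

The 1-center on a line is the midpoint of the two extreme points: leftmost at 0, rightmost at 17.
Optimal location = (0 + 17)/2 = 8.5; maximum distance = (17 − 0)/2 = 8.5.

location 8.5, max distance 8.5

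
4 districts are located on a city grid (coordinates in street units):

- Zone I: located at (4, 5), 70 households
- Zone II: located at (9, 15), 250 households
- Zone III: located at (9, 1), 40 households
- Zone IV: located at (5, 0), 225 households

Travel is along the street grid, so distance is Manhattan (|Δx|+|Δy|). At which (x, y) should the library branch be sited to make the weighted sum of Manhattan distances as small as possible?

Manhattan distance separates: Σwᵢ(|x−xᵢ|+|y−yᵢ|) = Σwᵢ|x−xᵢ| + Σwᵢ|y−yᵢ|, so x and y are optimised independently as 1-D weighted medians.
Total weight W = 585; half = 292.5.
x-coordinate, sorted with cumulative weight:
  x=4 (Zone I, w=70) cum 70
  x=5 (Zone IV, w=225) cum 295  ← median
  x=9 (Zone II, w=250) cum 545
  x=9 (Zone III, w=40) cum 585
⇒ x* = 5
y-coordinate, sorted with cumulative weight:
  y=0 (Zone IV, w=225) cum 225
  y=1 (Zone III, w=40) cum 265
  y=5 (Zone I, w=70) cum 335  ← median
  y=15 (Zone II, w=250) cum 585
⇒ y* = 5

(5, 5)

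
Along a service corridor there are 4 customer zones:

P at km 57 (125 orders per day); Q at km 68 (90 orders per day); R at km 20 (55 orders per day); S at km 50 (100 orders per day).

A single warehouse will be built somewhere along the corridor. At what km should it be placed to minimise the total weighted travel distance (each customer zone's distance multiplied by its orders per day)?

x = 57

For a sum of weighted absolute distances on a line, the optimum is the weighted median (not the mean). Total weight W = 370; half-weight = 185.
Sort by position and accumulate weight:
  km 20 (R, w=55) → cum 55
  km 50 (S, w=100) → cum 155
  km 57 (P, w=125) → cum 280  ≥ 185 → median here
  km 68 (Q, w=90) → cum 370
Optimal location: km 57.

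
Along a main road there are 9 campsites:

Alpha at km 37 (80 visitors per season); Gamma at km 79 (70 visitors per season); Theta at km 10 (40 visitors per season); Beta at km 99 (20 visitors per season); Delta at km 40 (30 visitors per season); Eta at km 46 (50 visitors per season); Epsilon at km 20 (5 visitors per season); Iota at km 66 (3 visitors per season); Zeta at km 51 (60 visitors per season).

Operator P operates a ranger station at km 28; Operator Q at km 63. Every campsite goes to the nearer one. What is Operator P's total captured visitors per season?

155

The indifferent point is the midpoint (28+63)/2 = 45.5; campsites left of it (closer to Operator P at 28) go to Operator P, those right go to Operator Q.
  Theta at 10 (w=40) → Operator P
  Epsilon at 20 (w=5) → Operator P
  Alpha at 37 (w=80) → Operator P
  Delta at 40 (w=30) → Operator P
  Eta at 46 (w=50) → Operator Q
  Zeta at 51 (w=60) → Operator Q
  Iota at 66 (w=3) → Operator Q
  Gamma at 79 (w=70) → Operator Q
  Beta at 99 (w=20) → Operator Q
Operator P captures 155; Operator Q captures 203.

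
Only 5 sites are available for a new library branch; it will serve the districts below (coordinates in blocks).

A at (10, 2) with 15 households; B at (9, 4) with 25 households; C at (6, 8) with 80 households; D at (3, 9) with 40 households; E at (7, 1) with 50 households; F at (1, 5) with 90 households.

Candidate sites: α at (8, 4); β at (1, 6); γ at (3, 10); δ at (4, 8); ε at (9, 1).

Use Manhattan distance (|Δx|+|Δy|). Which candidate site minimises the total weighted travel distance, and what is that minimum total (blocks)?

δ, total 1685 blocks

Total weighted distance at each candidate:
  α (8, 4): total = 1885
  β (1, 6): total = 1845
  γ (3, 10): total = 2245
  δ (4, 8): total = 1685
  ε (9, 1): total = 2645
Minimum is at δ with total 1685 blocks.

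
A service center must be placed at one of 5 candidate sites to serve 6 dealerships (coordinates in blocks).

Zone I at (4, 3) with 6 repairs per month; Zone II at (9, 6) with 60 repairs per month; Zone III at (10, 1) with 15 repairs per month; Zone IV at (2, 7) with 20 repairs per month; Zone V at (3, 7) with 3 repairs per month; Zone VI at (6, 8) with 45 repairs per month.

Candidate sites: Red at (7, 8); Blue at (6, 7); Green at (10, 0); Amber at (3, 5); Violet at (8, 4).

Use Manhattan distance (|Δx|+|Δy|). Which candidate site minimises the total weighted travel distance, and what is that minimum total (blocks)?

Blue, total 560 blocks

Total weighted distance at each candidate:
  Red (7, 8): total = 618
  Blue (6, 7): total = 560
  Green (10, 0): total = 1371
  Amber (3, 5): total = 939
  Violet (8, 4): total = 759
Minimum is at Blue with total 560 blocks.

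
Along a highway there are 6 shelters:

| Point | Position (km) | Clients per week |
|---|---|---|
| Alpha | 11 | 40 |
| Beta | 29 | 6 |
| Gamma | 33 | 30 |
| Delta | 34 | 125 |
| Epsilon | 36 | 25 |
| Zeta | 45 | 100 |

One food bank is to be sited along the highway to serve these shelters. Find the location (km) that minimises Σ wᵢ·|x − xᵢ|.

For a sum of weighted absolute distances on a line, the optimum is the weighted median (not the mean). Total weight W = 326; half-weight = 163.
Sort by position and accumulate weight:
  km 11 (Alpha, w=40) → cum 40
  km 29 (Beta, w=6) → cum 46
  km 33 (Gamma, w=30) → cum 76
  km 34 (Delta, w=125) → cum 201  ≥ 163 → median here
  km 36 (Epsilon, w=25) → cum 226
  km 45 (Zeta, w=100) → cum 326
Optimal location: km 34.

x = 34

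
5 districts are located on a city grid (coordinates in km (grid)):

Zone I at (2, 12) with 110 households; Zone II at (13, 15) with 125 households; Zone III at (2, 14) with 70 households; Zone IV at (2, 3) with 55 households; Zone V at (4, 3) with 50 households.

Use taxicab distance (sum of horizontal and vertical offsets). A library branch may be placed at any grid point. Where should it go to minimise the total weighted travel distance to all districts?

(2, 12)

Manhattan distance separates: Σwᵢ(|x−xᵢ|+|y−yᵢ|) = Σwᵢ|x−xᵢ| + Σwᵢ|y−yᵢ|, so x and y are optimised independently as 1-D weighted medians.
Total weight W = 410; half = 205.
x-coordinate, sorted with cumulative weight:
  x=2 (Zone I, w=110) cum 110
  x=2 (Zone III, w=70) cum 180
  x=2 (Zone IV, w=55) cum 235  ← median
  x=4 (Zone V, w=50) cum 285
  x=13 (Zone II, w=125) cum 410
⇒ x* = 2
y-coordinate, sorted with cumulative weight:
  y=3 (Zone IV, w=55) cum 55
  y=3 (Zone V, w=50) cum 105
  y=12 (Zone I, w=110) cum 215  ← median
  y=14 (Zone III, w=70) cum 285
  y=15 (Zone II, w=125) cum 410
⇒ y* = 12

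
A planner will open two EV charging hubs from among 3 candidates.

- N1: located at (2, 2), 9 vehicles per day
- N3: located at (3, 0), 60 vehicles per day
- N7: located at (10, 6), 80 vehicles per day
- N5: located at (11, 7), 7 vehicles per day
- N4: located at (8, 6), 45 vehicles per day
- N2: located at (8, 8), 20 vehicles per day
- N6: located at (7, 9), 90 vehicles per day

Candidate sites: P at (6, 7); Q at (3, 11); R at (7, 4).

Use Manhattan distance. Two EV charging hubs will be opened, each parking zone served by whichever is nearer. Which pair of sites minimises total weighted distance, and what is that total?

{P, R}, total 1443

Evaluate every pair (each demand assigned to the nearer of the two):
  {P, R}: total = 1443
  {P, Q}: total = 1581
  {Q, R}: total = 1677
Best pair: {P, R} with total 1443.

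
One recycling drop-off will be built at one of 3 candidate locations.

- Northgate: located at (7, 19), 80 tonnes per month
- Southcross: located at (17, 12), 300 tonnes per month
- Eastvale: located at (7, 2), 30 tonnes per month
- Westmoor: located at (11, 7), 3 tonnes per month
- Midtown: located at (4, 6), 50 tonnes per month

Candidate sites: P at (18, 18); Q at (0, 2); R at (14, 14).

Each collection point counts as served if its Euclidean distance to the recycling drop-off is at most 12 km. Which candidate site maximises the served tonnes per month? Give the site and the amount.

Coverage radius r = 12 km; a point is covered iff (Δx)²+(Δy)² ≤ 12² = 144.
  P (18, 18): covers {Northgate, Southcross} → 380
  Q (0, 2): covers {Eastvale, Midtown} → 80
  R (14, 14): covers {Northgate, Southcross, Westmoor} → 383
Maximum coverage at R: 383 tonnes per month.

R, covering 383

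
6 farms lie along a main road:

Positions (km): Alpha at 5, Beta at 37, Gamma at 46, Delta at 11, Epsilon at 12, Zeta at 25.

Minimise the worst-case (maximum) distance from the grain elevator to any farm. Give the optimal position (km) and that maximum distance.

The 1-center on a line is the midpoint of the two extreme points: leftmost at 5, rightmost at 46.
Optimal location = (5 + 46)/2 = 25.5; maximum distance = (46 − 5)/2 = 20.5.

location 25.5, max distance 20.5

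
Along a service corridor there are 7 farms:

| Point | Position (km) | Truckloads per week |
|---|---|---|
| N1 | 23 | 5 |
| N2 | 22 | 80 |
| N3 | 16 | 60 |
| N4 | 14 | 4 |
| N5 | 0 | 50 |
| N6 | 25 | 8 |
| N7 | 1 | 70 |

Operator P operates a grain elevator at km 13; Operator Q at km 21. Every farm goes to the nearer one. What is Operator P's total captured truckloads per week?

The indifferent point is the midpoint (13+21)/2 = 17; farms left of it (closer to Operator P at 13) go to Operator P, those right go to Operator Q.
  N5 at 0 (w=50) → Operator P
  N7 at 1 (w=70) → Operator P
  N4 at 14 (w=4) → Operator P
  N3 at 16 (w=60) → Operator P
  N2 at 22 (w=80) → Operator Q
  N1 at 23 (w=5) → Operator Q
  N6 at 25 (w=8) → Operator Q
Operator P captures 184; Operator Q captures 93.

184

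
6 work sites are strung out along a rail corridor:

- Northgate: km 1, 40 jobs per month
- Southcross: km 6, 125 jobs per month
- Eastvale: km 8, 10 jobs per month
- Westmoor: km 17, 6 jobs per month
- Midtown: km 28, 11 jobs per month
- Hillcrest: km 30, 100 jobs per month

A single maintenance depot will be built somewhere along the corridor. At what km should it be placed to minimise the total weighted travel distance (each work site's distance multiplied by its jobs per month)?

x = 6

For a sum of weighted absolute distances on a line, the optimum is the weighted median (not the mean). Total weight W = 292; half-weight = 146.
Sort by position and accumulate weight:
  km 1 (Northgate, w=40) → cum 40
  km 6 (Southcross, w=125) → cum 165  ≥ 146 → median here
  km 8 (Eastvale, w=10) → cum 175
  km 17 (Westmoor, w=6) → cum 181
  km 28 (Midtown, w=11) → cum 192
  km 30 (Hillcrest, w=100) → cum 292
Optimal location: km 6.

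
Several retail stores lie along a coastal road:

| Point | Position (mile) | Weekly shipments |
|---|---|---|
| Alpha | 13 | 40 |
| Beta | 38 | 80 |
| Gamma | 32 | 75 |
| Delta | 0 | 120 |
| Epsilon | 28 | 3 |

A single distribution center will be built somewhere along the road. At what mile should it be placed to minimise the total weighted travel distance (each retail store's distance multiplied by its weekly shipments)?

x = 13

For a sum of weighted absolute distances on a line, the optimum is the weighted median (not the mean). Total weight W = 318; half-weight = 159.
Sort by position and accumulate weight:
  mile 0 (Delta, w=120) → cum 120
  mile 13 (Alpha, w=40) → cum 160  ≥ 159 → median here
  mile 28 (Epsilon, w=3) → cum 163
  mile 32 (Gamma, w=75) → cum 238
  mile 38 (Beta, w=80) → cum 318
Optimal location: mile 13.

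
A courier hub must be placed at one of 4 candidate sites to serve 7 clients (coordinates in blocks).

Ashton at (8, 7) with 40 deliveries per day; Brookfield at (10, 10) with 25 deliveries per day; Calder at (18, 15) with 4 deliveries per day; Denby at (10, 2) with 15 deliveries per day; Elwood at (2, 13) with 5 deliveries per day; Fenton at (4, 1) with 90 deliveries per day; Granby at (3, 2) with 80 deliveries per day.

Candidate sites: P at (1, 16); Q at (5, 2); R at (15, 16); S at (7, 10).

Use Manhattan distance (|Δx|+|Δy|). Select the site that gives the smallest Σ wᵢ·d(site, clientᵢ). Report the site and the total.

Total weighted distance at each candidate:
  P (1, 16): total = 4352
  Q (5, 2): total = 1234
  R (15, 16): total = 5716
  S (7, 10): total = 2544
Minimum is at Q with total 1234 blocks.

Q, total 1234 blocks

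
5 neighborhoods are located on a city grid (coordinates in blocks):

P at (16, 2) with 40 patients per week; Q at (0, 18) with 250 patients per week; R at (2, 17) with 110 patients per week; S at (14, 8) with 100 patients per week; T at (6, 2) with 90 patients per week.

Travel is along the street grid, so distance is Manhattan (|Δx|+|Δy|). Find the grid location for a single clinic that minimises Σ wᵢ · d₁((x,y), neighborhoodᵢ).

Manhattan distance separates: Σwᵢ(|x−xᵢ|+|y−yᵢ|) = Σwᵢ|x−xᵢ| + Σwᵢ|y−yᵢ|, so x and y are optimised independently as 1-D weighted medians.
Total weight W = 590; half = 295.
x-coordinate, sorted with cumulative weight:
  x=0 (Q, w=250) cum 250
  x=2 (R, w=110) cum 360  ← median
  x=6 (T, w=90) cum 450
  x=14 (S, w=100) cum 550
  x=16 (P, w=40) cum 590
⇒ x* = 2
y-coordinate, sorted with cumulative weight:
  y=2 (P, w=40) cum 40
  y=2 (T, w=90) cum 130
  y=8 (S, w=100) cum 230
  y=17 (R, w=110) cum 340  ← median
  y=18 (Q, w=250) cum 590
⇒ y* = 17

(2, 17)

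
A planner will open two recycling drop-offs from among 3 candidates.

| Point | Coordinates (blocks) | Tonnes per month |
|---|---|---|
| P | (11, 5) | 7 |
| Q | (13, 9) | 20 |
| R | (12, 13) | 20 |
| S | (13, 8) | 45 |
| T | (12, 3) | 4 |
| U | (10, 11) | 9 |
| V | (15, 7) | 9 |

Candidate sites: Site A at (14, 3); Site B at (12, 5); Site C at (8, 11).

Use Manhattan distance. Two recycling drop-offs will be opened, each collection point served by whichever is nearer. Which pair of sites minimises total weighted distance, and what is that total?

Evaluate every pair (each demand assigned to the nearer of the two):
  {Site B, Site C}: total = 478
  {Site A, Site B}: total = 572
  {Site A, Site C}: total = 636
Best pair: {Site B, Site C} with total 478.

{Site B, Site C}, total 478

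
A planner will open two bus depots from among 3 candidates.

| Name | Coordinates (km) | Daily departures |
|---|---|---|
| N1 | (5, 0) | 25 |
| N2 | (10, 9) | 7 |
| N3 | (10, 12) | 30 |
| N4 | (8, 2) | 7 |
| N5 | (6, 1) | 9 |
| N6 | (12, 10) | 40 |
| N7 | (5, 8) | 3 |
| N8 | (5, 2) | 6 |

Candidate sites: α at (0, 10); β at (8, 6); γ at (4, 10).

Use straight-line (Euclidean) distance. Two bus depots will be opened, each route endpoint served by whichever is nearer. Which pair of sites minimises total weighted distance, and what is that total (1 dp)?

Evaluate every pair (each demand assigned to the nearer of the two):
  {β, γ}: total = 722.1
  {α, β}: total = 726.2
  {α, γ}: total = 1004.2
Best pair: {β, γ} with total 722.1.

{β, γ}, total 722.1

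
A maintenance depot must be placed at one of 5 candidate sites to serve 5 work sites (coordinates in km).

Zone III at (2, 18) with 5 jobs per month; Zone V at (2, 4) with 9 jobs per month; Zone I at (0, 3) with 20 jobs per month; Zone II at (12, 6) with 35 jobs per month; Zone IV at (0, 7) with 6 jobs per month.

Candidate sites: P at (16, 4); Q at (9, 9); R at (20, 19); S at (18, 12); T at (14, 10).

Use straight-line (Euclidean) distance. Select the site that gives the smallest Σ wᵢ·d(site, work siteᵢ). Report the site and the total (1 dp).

Total weighted distance at each candidate:
  P (16, 4): total = 799.8
  Q (9, 9): total = 554.6
  R (20, 19): total = 1487.5
  S (18, 12): total = 1058.0
  T (14, 10): total = 748.3
Minimum is at Q with total 554.6 km.

Q, total 554.6 km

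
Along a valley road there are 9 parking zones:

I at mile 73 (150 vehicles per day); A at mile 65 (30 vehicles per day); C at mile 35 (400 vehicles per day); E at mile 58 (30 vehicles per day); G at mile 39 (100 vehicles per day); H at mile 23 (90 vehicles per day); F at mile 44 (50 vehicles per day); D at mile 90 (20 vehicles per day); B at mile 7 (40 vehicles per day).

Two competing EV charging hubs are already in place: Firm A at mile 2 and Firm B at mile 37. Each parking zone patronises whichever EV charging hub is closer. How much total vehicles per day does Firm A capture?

The indifferent point is the midpoint (2+37)/2 = 19.5; parking zones left of it (closer to Firm A at 2) go to Firm A, those right go to Firm B.
  B at 7 (w=40) → Firm A
  H at 23 (w=90) → Firm B
  C at 35 (w=400) → Firm B
  G at 39 (w=100) → Firm B
  F at 44 (w=50) → Firm B
  E at 58 (w=30) → Firm B
  A at 65 (w=30) → Firm B
  I at 73 (w=150) → Firm B
  D at 90 (w=20) → Firm B
Firm A captures 40; Firm B captures 870.

40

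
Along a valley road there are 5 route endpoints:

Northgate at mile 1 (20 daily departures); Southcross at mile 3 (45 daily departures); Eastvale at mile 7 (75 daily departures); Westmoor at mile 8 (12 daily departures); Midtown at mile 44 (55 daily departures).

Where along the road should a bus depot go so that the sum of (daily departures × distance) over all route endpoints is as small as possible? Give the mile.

For a sum of weighted absolute distances on a line, the optimum is the weighted median (not the mean). Total weight W = 207; half-weight = 103.5.
Sort by position and accumulate weight:
  mile 1 (Northgate, w=20) → cum 20
  mile 3 (Southcross, w=45) → cum 65
  mile 7 (Eastvale, w=75) → cum 140  ≥ 103.5 → median here
  mile 8 (Westmoor, w=12) → cum 152
  mile 44 (Midtown, w=55) → cum 207
Optimal location: mile 7.

x = 7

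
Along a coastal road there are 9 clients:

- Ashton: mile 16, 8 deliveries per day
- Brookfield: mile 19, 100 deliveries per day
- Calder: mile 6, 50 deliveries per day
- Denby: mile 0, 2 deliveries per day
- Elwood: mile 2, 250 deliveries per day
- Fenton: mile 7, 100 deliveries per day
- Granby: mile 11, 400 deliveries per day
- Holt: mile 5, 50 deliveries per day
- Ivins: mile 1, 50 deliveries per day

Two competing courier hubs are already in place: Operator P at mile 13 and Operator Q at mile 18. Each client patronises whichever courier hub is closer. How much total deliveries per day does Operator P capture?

The indifferent point is the midpoint (13+18)/2 = 15.5; clients left of it (closer to Operator P at 13) go to Operator P, those right go to Operator Q.
  Denby at 0 (w=2) → Operator P
  Ivins at 1 (w=50) → Operator P
  Elwood at 2 (w=250) → Operator P
  Holt at 5 (w=50) → Operator P
  Calder at 6 (w=50) → Operator P
  Fenton at 7 (w=100) → Operator P
  Granby at 11 (w=400) → Operator P
  Ashton at 16 (w=8) → Operator Q
  Brookfield at 19 (w=100) → Operator Q
Operator P captures 902; Operator Q captures 108.

902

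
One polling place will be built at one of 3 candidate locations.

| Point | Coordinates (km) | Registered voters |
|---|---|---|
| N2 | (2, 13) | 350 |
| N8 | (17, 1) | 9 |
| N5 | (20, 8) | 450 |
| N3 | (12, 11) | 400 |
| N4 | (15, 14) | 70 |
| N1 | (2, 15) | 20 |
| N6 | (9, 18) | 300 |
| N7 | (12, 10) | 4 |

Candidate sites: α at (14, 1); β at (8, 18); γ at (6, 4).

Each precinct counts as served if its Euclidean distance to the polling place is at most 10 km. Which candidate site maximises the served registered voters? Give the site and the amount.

β, covering 1144

Coverage radius r = 10 km; a point is covered iff (Δx)²+(Δy)² ≤ 10² = 100.
  α (14, 1): covers {N8, N5, N7} → 463
  β (8, 18): covers {N2, N3, N4, N1, N6, N7} → 1144
  γ (6, 4): covers {N2, N3, N7} → 754
Maximum coverage at β: 1144 registered voters.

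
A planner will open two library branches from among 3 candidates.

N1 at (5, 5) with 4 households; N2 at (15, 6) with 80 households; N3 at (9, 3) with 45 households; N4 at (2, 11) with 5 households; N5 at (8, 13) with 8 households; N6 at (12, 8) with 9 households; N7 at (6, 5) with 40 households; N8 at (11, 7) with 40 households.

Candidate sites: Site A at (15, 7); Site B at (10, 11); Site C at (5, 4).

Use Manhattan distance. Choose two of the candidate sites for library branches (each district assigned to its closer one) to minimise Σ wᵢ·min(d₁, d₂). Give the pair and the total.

Evaluate every pair (each demand assigned to the nearer of the two):
  {Site A, Site C}: total = 731
  {Site A, Site B}: total = 1197
  {Site B, Site C}: total = 1426
Best pair: {Site A, Site C} with total 731.

{Site A, Site C}, total 731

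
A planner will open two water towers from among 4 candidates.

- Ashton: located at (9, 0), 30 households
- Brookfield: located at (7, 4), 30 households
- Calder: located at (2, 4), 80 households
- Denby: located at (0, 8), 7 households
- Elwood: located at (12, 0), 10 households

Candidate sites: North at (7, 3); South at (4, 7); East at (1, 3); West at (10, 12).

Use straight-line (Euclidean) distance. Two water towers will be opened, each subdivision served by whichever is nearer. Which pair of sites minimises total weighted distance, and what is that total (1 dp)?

{North, East}, total 345.3

Evaluate every pair (each demand assigned to the nearer of the two):
  {North, East}: total = 345.3
  {North, South}: total = 513.8
  {South, East}: total = 631.9
  {North, West}: total = 664.6
  {East, West}: total = 701.7
  {South, West}: total = 809.0
Best pair: {North, East} with total 345.3.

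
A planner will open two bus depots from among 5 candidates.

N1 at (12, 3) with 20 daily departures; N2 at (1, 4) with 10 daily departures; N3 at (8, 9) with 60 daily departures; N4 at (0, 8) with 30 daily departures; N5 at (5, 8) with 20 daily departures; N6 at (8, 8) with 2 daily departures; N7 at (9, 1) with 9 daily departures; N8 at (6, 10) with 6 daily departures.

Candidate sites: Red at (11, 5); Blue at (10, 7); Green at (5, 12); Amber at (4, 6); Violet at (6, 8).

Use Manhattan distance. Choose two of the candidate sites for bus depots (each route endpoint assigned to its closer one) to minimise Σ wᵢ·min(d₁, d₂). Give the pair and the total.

{Red, Violet}, total 600

Evaluate every pair (each demand assigned to the nearer of the two):
  {Red, Violet}: total = 600
  {Blue, Violet}: total = 669
  {Blue, Amber}: total = 755
  {Amber, Violet}: total = 756
  {Green, Violet}: total = 796
  {Red, Amber}: total = 872
  {Blue, Green}: total = 917
  {Red, Blue}: total = 962
  {Red, Green}: total = 964
  {Green, Amber}: total = 990
Best pair: {Red, Violet} with total 600.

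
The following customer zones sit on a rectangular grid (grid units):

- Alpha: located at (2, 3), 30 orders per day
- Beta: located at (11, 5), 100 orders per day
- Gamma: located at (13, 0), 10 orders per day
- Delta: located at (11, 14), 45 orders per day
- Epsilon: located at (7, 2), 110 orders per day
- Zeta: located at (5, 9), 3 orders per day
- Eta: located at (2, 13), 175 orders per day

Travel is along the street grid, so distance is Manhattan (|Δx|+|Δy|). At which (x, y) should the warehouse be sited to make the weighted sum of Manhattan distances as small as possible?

(7, 5)

Manhattan distance separates: Σwᵢ(|x−xᵢ|+|y−yᵢ|) = Σwᵢ|x−xᵢ| + Σwᵢ|y−yᵢ|, so x and y are optimised independently as 1-D weighted medians.
Total weight W = 473; half = 236.5.
x-coordinate, sorted with cumulative weight:
  x=2 (Alpha, w=30) cum 30
  x=2 (Eta, w=175) cum 205
  x=5 (Zeta, w=3) cum 208
  x=7 (Epsilon, w=110) cum 318  ← median
  x=11 (Beta, w=100) cum 418
  x=11 (Delta, w=45) cum 463
  x=13 (Gamma, w=10) cum 473
⇒ x* = 7
y-coordinate, sorted with cumulative weight:
  y=0 (Gamma, w=10) cum 10
  y=2 (Epsilon, w=110) cum 120
  y=3 (Alpha, w=30) cum 150
  y=5 (Beta, w=100) cum 250  ← median
  y=9 (Zeta, w=3) cum 253
  y=13 (Eta, w=175) cum 428
  y=14 (Delta, w=45) cum 473
⇒ y* = 5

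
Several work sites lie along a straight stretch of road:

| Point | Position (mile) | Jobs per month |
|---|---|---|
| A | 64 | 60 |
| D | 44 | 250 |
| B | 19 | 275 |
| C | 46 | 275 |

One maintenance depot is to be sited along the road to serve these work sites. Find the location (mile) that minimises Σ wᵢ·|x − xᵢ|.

For a sum of weighted absolute distances on a line, the optimum is the weighted median (not the mean). Total weight W = 860; half-weight = 430.
Sort by position and accumulate weight:
  mile 19 (B, w=275) → cum 275
  mile 44 (D, w=250) → cum 525  ≥ 430 → median here
  mile 46 (C, w=275) → cum 800
  mile 64 (A, w=60) → cum 860
Optimal location: mile 44.

x = 44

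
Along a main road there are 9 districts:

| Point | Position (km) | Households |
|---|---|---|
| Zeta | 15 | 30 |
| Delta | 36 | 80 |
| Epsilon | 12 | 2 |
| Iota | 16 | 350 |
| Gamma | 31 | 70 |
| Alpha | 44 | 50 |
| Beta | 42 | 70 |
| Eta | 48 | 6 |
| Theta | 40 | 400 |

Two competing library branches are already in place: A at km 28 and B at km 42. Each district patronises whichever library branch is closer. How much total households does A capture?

The indifferent point is the midpoint (28+42)/2 = 35; districts left of it (closer to A at 28) go to A, those right go to B.
  Epsilon at 12 (w=2) → A
  Zeta at 15 (w=30) → A
  Iota at 16 (w=350) → A
  Gamma at 31 (w=70) → A
  Delta at 36 (w=80) → B
  Theta at 40 (w=400) → B
  Beta at 42 (w=70) → B
  Alpha at 44 (w=50) → B
  Eta at 48 (w=6) → B
A captures 452; B captures 606.

452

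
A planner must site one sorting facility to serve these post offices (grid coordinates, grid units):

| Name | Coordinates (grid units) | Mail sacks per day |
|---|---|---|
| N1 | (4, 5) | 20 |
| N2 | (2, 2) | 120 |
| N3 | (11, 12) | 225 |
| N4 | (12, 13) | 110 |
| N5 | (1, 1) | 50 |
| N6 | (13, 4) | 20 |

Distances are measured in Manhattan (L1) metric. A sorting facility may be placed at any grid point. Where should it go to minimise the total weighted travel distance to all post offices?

(11, 12)

Manhattan distance separates: Σwᵢ(|x−xᵢ|+|y−yᵢ|) = Σwᵢ|x−xᵢ| + Σwᵢ|y−yᵢ|, so x and y are optimised independently as 1-D weighted medians.
Total weight W = 545; half = 272.5.
x-coordinate, sorted with cumulative weight:
  x=1 (N5, w=50) cum 50
  x=2 (N2, w=120) cum 170
  x=4 (N1, w=20) cum 190
  x=11 (N3, w=225) cum 415  ← median
  x=12 (N4, w=110) cum 525
  x=13 (N6, w=20) cum 545
⇒ x* = 11
y-coordinate, sorted with cumulative weight:
  y=1 (N5, w=50) cum 50
  y=2 (N2, w=120) cum 170
  y=4 (N6, w=20) cum 190
  y=5 (N1, w=20) cum 210
  y=12 (N3, w=225) cum 435  ← median
  y=13 (N4, w=110) cum 545
⇒ y* = 12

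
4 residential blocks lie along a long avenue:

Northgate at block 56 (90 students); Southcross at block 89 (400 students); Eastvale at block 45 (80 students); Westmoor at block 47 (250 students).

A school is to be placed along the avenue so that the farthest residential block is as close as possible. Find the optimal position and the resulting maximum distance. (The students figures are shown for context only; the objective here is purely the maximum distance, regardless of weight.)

The 1-center on a line is the midpoint of the two extreme points: leftmost at 45, rightmost at 89.
Optimal location = (45 + 89)/2 = 67; maximum distance = (89 − 45)/2 = 22.

location 67, max distance 22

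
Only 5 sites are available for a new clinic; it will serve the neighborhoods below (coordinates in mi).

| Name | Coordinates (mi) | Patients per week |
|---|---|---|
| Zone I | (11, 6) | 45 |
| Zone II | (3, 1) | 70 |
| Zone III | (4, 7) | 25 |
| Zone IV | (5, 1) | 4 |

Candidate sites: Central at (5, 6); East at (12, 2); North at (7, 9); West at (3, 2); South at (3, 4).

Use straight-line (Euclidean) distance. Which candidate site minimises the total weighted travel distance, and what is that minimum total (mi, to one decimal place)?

Total weighted distance at each candidate:
  Central (5, 6): total = 702.3
  East (12, 2): total = 1083.6
  North (7, 9): total = 974.2
  West (3, 2): total = 608.9
  South (3, 4): total = 674.6
Minimum is at West with total 608.9 mi.

West, total 608.9 mi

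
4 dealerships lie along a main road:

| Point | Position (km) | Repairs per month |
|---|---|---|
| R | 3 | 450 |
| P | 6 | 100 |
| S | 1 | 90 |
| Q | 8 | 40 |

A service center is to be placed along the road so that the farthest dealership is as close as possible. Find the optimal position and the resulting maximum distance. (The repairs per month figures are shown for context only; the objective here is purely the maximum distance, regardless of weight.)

The 1-center on a line is the midpoint of the two extreme points: leftmost at 1, rightmost at 8.
Optimal location = (1 + 8)/2 = 4.5; maximum distance = (8 − 1)/2 = 3.5.

location 4.5, max distance 3.5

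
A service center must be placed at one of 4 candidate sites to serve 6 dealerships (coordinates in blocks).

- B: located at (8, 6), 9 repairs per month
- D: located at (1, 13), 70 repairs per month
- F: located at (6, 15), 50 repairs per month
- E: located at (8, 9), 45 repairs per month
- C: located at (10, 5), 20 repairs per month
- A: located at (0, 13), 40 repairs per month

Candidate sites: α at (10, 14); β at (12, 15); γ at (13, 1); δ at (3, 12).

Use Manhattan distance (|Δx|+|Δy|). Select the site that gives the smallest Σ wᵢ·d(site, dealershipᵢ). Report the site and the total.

Total weighted distance at each candidate:
  α (10, 14): total = 1975
  β (12, 15): total = 2577
  γ (13, 1): total = 4545
  δ (3, 12): total = 1409
Minimum is at δ with total 1409 blocks.

δ, total 1409 blocks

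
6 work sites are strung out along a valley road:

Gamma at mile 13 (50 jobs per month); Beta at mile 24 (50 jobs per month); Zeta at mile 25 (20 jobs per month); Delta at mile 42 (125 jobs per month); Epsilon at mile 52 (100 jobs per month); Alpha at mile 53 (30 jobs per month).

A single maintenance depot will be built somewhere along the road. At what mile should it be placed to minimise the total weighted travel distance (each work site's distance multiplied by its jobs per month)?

x = 42

For a sum of weighted absolute distances on a line, the optimum is the weighted median (not the mean). Total weight W = 375; half-weight = 187.5.
Sort by position and accumulate weight:
  mile 13 (Gamma, w=50) → cum 50
  mile 24 (Beta, w=50) → cum 100
  mile 25 (Zeta, w=20) → cum 120
  mile 42 (Delta, w=125) → cum 245  ≥ 187.5 → median here
  mile 52 (Epsilon, w=100) → cum 345
  mile 53 (Alpha, w=30) → cum 375
Optimal location: mile 42.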